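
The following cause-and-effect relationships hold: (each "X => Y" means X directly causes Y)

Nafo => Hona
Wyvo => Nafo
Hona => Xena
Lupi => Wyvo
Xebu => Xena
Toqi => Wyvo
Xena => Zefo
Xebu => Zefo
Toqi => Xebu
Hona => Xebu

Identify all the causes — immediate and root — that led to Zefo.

Hona, Lupi, Nafo, Toqi, Wyvo, Xebu, Xena

Immediate causes of Zefo: Xebu, Xena.
Further upstream: Toqi, Wyvo, Nafo, Hona, Lupi.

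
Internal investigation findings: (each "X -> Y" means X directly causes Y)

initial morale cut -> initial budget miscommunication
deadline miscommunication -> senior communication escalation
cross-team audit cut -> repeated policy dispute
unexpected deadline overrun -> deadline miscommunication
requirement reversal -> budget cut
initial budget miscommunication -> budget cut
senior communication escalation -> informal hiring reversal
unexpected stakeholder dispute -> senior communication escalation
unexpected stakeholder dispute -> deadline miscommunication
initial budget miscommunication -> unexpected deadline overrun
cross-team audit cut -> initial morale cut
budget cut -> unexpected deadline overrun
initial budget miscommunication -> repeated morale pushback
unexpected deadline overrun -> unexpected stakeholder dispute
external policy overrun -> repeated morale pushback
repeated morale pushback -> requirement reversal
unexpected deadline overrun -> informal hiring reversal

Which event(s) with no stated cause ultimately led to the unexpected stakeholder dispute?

Tracing upstream from the unexpected stakeholder dispute: the unexpected stakeholder dispute ← the unexpected deadline overrun ← the initial budget miscommunication ← the initial morale cut ← the cross-team audit cut.
A separate upstream branch: the unexpected stakeholder dispute ← the unexpected deadline overrun ← the budget cut ← the requirement reversal ← the repeated morale pushback ← the external policy overrun.
Each of those chain origins has no stated cause.

the cross-team audit cut, the external policy overrun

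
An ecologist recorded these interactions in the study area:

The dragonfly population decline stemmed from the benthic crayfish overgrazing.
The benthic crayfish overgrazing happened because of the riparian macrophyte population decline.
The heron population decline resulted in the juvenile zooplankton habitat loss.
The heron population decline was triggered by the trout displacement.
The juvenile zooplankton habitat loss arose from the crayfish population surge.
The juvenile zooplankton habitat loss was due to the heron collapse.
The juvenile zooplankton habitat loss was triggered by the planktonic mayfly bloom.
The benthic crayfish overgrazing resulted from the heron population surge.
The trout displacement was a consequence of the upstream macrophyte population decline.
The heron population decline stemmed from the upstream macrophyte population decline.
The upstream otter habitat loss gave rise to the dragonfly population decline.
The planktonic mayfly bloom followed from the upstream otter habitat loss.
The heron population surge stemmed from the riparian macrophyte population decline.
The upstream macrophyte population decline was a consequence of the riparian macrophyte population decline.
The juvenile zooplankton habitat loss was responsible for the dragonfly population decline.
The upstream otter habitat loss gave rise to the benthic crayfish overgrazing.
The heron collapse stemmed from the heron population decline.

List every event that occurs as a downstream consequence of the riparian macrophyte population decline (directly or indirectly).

Direct effects: the heron population surge, the upstream macrophyte population decline, the benthic crayfish overgrazing.
2 steps out: the trout displacement, the heron population decline, the dragonfly population decline.
3 steps out: the heron collapse, the juvenile zooplankton habitat loss.
Not reachable from it: the crayfish population surge, the upstream otter habitat loss, the planktonic mayfly bloom.

the benthic crayfish overgrazing, the dragonfly population decline, the heron collapse, the heron population decline, the heron population surge, the juvenile zooplankton habitat loss, the trout displacement, the upstream macrophyte population decline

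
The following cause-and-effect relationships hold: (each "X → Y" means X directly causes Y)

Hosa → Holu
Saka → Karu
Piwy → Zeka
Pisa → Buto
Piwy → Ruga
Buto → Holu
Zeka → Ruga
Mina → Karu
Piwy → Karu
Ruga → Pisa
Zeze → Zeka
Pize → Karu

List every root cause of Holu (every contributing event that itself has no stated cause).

Tracing upstream from Holu: Holu ← Buto ← Pisa ← Ruga ← Piwy.
A separate upstream branch: Holu ← Buto ← Pisa ← Ruga ← Zeka ← Zeze.
A separate upstream branch: Holu ← Hosa.
Each of those chain origins has no stated cause.

Hosa, Piwy, Zeze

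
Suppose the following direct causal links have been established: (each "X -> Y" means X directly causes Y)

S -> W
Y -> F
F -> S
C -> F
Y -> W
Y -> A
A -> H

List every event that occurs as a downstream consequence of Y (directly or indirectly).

Direct effects: A, F, W.
2 steps out: H, S.
Not reachable from it: C.

A, F, H, S, W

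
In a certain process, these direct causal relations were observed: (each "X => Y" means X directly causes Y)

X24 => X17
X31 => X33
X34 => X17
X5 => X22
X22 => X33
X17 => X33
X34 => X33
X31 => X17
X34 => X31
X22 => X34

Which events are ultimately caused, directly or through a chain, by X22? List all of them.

X17, X31, X33, X34

Direct effects: X34, X33.
2 steps out: X31, X17.
Not reachable from it: X24, X5.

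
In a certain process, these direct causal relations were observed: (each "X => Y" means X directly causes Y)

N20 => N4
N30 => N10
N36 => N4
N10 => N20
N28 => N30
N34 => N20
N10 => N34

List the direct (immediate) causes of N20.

N10, N34

Upstream contributors include N28, N30, but only N10, N34 feed directly into N20.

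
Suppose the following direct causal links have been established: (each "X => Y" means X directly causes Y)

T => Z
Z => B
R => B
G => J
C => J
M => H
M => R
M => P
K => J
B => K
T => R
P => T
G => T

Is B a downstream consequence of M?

Yes

There is a causal chain: M → R → B.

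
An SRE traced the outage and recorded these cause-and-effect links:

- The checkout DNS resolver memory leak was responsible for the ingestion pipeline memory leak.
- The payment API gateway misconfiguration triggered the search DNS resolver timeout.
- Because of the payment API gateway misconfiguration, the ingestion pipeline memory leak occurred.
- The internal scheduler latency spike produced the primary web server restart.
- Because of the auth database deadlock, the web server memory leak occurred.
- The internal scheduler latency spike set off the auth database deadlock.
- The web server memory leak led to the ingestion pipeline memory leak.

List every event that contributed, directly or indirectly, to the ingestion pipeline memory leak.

Immediate causes of the ingestion pipeline memory leak: the web server memory leak, the checkout DNS resolver memory leak, the payment API gateway misconfiguration.
Further upstream: the internal scheduler latency spike, the auth database deadlock.

the auth database deadlock, the checkout DNS resolver memory leak, the internal scheduler latency spike, the payment API gateway misconfiguration, the web server memory leak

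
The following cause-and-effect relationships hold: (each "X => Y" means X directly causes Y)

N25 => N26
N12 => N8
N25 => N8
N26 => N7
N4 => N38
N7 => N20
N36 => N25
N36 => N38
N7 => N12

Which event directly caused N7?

N26

Upstream contributors include N36, N25, but only N26 feeds directly into N7.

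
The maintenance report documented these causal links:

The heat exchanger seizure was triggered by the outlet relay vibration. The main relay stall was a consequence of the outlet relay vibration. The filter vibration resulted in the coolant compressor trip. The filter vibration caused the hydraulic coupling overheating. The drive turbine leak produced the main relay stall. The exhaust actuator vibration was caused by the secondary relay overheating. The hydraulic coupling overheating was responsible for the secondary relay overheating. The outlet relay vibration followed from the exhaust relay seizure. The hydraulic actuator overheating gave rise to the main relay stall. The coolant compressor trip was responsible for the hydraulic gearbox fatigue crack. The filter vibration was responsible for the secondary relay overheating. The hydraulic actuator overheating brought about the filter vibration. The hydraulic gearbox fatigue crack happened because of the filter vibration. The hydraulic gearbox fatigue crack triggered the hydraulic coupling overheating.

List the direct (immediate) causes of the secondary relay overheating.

Upstream contributors include the hydraulic actuator overheating, the coolant compressor trip, the hydraulic gearbox fatigue crack, but only the filter vibration, the hydraulic coupling overheating feed directly into the secondary relay overheating.

the filter vibration, the hydraulic coupling overheating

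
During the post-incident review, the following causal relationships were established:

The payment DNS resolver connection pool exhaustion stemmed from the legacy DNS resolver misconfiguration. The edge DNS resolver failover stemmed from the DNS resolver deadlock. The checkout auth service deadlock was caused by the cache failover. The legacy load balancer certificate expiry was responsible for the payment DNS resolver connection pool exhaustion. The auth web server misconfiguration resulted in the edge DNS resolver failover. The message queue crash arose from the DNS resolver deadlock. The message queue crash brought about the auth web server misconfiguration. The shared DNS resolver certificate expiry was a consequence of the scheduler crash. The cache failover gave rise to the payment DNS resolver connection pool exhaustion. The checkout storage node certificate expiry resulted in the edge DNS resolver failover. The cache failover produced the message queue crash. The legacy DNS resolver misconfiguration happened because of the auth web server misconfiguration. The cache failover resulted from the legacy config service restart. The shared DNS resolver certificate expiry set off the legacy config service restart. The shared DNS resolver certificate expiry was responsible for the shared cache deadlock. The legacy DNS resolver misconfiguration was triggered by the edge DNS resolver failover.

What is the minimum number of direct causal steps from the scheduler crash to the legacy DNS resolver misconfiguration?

6

Shortest chain: the scheduler crash → the shared DNS resolver certificate expiry → the legacy config service restart → the cache failover → the message queue crash → the auth web server misconfiguration → the legacy DNS resolver misconfiguration.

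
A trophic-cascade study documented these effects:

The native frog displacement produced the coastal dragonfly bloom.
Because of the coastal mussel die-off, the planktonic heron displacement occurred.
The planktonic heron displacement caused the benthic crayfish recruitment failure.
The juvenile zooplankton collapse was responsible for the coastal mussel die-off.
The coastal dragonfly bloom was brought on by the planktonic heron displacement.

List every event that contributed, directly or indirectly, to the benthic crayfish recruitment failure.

Immediate cause of the benthic crayfish recruitment failure: the planktonic heron displacement.
Further upstream: the juvenile zooplankton collapse, the coastal mussel die-off.

the coastal mussel die-off, the juvenile zooplankton collapse, the planktonic heron displacement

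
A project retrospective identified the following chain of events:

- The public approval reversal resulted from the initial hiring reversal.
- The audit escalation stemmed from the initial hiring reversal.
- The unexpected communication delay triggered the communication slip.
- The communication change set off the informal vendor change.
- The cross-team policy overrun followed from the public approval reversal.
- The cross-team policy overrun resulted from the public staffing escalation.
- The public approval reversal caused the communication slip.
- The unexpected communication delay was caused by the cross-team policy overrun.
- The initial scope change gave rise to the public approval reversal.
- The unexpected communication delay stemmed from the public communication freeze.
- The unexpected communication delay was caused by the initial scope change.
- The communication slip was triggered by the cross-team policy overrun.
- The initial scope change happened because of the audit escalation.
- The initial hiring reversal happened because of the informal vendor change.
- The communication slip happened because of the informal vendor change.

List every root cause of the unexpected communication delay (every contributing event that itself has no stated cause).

the communication change, the public communication freeze, the public staffing escalation

Tracing upstream from the unexpected communication delay: the unexpected communication delay ← the initial scope change ← the audit escalation ← the initial hiring reversal ← the informal vendor change ← the communication change.
A separate upstream branch: the unexpected communication delay ← the public communication freeze.
A separate upstream branch: the unexpected communication delay ← the cross-team policy overrun ← the public staffing escalation.
Each of those chain origins has no stated cause.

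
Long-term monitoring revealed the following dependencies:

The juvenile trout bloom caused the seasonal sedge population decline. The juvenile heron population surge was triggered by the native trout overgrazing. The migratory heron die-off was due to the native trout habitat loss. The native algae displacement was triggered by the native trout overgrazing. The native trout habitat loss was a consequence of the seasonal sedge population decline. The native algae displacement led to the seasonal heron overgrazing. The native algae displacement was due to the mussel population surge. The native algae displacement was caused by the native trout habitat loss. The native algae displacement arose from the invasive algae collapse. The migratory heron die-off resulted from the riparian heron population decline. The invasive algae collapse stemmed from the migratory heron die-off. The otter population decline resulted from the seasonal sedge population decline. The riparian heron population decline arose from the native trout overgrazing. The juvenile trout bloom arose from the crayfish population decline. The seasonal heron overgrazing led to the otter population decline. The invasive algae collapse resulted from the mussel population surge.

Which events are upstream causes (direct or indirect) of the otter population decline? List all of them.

the crayfish population decline, the invasive algae collapse, the juvenile trout bloom, the migratory heron die-off, the mussel population surge, the native algae displacement, the native trout habitat loss, the native trout overgrazing, the riparian heron population decline, the seasonal heron overgrazing, the seasonal sedge population decline

Immediate causes of the otter population decline: the seasonal sedge population decline, the seasonal heron overgrazing.
Further upstream: the crayfish population decline, the juvenile trout bloom, the native trout overgrazing, the riparian heron population decline, the mussel population surge, the native trout habitat loss, the migratory heron die-off, the invasive algae collapse, the native algae displacement.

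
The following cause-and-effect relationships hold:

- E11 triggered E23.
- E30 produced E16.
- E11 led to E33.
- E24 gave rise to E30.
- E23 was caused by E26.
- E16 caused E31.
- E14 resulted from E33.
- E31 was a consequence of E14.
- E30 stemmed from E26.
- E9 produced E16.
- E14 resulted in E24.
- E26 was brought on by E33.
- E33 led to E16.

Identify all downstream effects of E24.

Direct effects: E30.
2 steps out: E16.
3 steps out: E31.
Not reachable from it: E11, E33, E26, E14, E23, E9.

E16, E30, E31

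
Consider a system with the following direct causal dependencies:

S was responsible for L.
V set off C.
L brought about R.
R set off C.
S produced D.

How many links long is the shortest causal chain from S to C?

Shortest chain: S → L → R → C.

3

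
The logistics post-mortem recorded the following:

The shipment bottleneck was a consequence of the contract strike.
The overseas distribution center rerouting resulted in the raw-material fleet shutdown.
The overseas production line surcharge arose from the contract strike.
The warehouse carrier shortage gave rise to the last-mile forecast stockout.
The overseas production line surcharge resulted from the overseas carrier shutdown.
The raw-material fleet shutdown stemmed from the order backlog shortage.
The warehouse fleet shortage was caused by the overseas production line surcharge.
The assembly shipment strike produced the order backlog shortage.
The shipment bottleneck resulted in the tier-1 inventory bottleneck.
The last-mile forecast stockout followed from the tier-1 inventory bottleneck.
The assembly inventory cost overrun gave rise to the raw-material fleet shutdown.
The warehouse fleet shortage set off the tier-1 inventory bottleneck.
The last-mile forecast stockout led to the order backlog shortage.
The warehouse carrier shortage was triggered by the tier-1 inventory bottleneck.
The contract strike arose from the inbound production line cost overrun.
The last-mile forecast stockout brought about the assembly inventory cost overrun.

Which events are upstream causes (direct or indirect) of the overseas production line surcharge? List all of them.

the contract strike, the inbound production line cost overrun, the overseas carrier shutdown

Immediate causes of the overseas production line surcharge: the overseas carrier shutdown, the contract strike.
Further upstream: the inbound production line cost overrun.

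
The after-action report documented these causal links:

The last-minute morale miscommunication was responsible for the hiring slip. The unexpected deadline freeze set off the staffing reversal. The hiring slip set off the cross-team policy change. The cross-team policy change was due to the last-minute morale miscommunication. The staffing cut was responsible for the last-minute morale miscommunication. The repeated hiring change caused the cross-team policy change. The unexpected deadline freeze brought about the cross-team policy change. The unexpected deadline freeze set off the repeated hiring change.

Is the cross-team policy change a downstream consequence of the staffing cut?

Yes

There is a causal chain: the staffing cut → the last-minute morale miscommunication → the cross-team policy change.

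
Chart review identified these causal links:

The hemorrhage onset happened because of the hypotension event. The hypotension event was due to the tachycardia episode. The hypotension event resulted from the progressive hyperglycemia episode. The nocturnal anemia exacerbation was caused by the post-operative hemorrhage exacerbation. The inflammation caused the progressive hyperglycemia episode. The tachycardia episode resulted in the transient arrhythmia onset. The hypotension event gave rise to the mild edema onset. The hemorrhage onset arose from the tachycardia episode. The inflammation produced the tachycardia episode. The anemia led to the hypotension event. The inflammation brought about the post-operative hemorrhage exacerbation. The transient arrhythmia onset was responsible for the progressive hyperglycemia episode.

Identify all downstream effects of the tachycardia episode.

Direct effects: the transient arrhythmia onset, the hypotension event, the hemorrhage onset.
2 steps out: the progressive hyperglycemia episode, the mild edema onset.
Not reachable from it: the inflammation, the anemia, the post-operative hemorrhage exacerbation, the nocturnal anemia exacerbation.

the hemorrhage onset, the hypotension event, the mild edema onset, the progressive hyperglycemia episode, the transient arrhythmia onset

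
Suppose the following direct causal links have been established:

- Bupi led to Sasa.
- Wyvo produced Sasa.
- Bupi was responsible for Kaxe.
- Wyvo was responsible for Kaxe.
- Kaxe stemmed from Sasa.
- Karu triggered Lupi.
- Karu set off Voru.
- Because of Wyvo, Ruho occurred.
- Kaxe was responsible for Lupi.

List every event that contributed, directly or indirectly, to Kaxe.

Bupi, Sasa, Wyvo

Immediate causes of Kaxe: Bupi, Wyvo, Sasa.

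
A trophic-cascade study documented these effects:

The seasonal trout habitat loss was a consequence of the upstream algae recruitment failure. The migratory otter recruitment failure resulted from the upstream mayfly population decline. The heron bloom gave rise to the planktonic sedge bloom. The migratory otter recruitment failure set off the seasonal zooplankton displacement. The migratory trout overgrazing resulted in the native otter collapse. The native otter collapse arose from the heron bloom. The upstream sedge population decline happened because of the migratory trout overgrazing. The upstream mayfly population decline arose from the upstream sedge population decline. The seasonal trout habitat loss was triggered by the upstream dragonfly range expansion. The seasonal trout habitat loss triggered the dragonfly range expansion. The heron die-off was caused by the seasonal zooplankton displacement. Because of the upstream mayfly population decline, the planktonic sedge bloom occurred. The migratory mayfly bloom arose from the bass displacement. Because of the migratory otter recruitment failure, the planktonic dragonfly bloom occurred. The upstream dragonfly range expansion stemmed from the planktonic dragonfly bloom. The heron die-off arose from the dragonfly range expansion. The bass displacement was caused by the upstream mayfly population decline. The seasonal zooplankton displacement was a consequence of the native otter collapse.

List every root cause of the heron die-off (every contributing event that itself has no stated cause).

Tracing upstream from the heron die-off: the heron die-off ← the seasonal zooplankton displacement ← the native otter collapse ← the heron bloom.
A separate upstream branch: the heron die-off ← the seasonal zooplankton displacement ← the native otter collapse ← the migratory trout overgrazing.
A separate upstream branch: the heron die-off ← the dragonfly range expansion ← the seasonal trout habitat loss ← the upstream algae recruitment failure.
Each of those chain origins has no stated cause.

the heron bloom, the migratory trout overgrazing, the upstream algae recruitment failure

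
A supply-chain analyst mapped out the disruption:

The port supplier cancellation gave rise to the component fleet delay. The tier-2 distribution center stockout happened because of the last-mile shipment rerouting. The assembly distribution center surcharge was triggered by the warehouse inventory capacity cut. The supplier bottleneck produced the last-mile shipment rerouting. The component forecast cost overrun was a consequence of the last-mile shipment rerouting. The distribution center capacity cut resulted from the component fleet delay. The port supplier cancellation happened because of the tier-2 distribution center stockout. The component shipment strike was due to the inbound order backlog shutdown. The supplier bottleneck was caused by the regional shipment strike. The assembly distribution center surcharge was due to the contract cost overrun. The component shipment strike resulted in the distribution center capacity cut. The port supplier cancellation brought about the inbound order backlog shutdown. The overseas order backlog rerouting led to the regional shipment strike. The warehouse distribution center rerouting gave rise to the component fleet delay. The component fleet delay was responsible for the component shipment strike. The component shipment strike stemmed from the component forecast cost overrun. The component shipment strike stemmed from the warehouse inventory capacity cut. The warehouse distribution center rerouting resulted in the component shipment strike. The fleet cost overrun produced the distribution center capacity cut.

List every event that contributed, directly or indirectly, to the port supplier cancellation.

the last-mile shipment rerouting, the overseas order backlog rerouting, the regional shipment strike, the supplier bottleneck, the tier-2 distribution center stockout

Immediate cause of the port supplier cancellation: the tier-2 distribution center stockout.
Further upstream: the overseas order backlog rerouting, the regional shipment strike, the supplier bottleneck, the last-mile shipment rerouting.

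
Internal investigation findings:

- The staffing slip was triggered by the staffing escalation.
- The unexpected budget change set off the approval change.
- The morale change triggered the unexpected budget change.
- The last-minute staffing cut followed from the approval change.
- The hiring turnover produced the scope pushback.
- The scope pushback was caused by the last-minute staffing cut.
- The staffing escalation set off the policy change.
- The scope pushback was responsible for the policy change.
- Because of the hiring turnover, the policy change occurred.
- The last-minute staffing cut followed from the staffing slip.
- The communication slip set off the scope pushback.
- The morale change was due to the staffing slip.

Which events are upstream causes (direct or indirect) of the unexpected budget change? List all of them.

Immediate cause of the unexpected budget change: the morale change.
Further upstream: the staffing escalation, the staffing slip.

the morale change, the staffing escalation, the staffing slip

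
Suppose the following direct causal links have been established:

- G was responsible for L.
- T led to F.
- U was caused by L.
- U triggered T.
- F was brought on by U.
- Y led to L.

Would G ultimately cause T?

Yes

There is a causal chain: G → L → U → T.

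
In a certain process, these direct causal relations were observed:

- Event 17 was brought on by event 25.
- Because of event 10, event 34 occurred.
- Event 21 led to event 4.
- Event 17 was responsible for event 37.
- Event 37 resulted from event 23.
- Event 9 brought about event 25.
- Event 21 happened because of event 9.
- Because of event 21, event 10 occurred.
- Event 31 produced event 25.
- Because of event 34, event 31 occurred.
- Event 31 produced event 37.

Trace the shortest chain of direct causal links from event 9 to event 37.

event 9 → event 25 → event 17 → event 37

event 9 → event 25
event 25 → event 17
event 17 → event 37
Length: 3 steps.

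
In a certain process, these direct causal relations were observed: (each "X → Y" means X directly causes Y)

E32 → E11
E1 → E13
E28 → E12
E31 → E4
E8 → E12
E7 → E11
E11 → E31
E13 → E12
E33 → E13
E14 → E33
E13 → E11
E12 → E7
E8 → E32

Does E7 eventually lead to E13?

No

E7 leads to E11, E31, E4; E13 is not among them.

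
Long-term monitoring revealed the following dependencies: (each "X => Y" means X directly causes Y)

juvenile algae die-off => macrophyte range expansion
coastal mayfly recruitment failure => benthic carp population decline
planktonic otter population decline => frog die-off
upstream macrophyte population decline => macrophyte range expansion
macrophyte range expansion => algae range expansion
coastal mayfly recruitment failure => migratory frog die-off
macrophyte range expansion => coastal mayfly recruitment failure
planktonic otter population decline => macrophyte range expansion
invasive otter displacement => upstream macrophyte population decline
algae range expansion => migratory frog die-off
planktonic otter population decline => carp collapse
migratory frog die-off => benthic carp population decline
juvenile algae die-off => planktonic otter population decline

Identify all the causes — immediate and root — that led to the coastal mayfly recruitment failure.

the invasive otter displacement, the juvenile algae die-off, the macrophyte range expansion, the planktonic otter population decline, the upstream macrophyte population decline

Immediate cause of the coastal mayfly recruitment failure: the macrophyte range expansion.
Further upstream: the invasive otter displacement, the juvenile algae die-off, the upstream macrophyte population decline, the planktonic otter population decline.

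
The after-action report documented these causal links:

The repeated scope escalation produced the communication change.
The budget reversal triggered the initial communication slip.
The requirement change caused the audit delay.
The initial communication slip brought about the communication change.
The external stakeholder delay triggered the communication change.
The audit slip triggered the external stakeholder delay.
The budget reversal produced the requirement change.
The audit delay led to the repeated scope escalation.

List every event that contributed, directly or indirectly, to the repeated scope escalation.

Immediate cause of the repeated scope escalation: the audit delay.
Further upstream: the budget reversal, the requirement change.

the audit delay, the budget reversal, the requirement change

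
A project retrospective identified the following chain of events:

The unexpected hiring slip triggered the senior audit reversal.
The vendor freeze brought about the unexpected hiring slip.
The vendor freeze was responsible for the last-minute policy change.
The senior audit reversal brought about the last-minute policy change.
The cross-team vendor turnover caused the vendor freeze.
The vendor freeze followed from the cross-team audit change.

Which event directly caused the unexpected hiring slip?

Upstream contributors include the cross-team audit change, the cross-team vendor turnover, but only the vendor freeze feeds directly into the unexpected hiring slip.

the vendor freeze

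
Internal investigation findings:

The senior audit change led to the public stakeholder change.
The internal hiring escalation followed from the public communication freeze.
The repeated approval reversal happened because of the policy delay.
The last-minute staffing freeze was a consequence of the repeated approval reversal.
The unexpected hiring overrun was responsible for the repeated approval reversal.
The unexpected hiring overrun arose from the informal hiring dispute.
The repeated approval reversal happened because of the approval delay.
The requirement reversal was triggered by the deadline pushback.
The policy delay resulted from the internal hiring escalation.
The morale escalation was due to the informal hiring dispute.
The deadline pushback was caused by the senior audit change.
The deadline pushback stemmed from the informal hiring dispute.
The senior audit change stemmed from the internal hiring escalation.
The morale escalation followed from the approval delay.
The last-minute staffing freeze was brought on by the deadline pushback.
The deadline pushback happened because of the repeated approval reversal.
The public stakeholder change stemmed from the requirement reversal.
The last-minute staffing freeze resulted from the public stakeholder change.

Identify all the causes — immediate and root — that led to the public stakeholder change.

Immediate causes of the public stakeholder change: the senior audit change, the requirement reversal.
Further upstream: the public communication freeze, the informal hiring dispute, the unexpected hiring overrun, the approval delay, the internal hiring escalation, the policy delay, the repeated approval reversal, the deadline pushback.

the approval delay, the deadline pushback, the informal hiring dispute, the internal hiring escalation, the policy delay, the public communication freeze, the repeated approval reversal, the requirement reversal, the senior audit change, the unexpected hiring overrun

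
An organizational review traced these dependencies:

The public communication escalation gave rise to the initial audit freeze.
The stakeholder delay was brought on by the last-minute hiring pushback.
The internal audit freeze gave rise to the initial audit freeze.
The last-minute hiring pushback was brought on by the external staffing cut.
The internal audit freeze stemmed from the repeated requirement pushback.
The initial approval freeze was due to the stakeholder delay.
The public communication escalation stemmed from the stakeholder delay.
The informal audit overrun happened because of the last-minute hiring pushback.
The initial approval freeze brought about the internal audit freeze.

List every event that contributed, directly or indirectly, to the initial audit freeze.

the external staffing cut, the initial approval freeze, the internal audit freeze, the last-minute hiring pushback, the public communication escalation, the repeated requirement pushback, the stakeholder delay

Immediate causes of the initial audit freeze: the internal audit freeze, the public communication escalation.
Further upstream: the repeated requirement pushback, the external staffing cut, the last-minute hiring pushback, the stakeholder delay, the initial approval freeze.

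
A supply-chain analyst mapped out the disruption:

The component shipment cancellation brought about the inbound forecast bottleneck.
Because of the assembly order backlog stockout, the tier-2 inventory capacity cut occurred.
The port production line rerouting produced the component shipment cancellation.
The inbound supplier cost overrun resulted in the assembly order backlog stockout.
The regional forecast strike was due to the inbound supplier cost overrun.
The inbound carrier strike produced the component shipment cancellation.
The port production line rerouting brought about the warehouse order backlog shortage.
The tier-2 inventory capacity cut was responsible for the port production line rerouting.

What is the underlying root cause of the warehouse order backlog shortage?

Tracing upstream from the warehouse order backlog shortage: the warehouse order backlog shortage ← the port production line rerouting ← the tier-2 inventory capacity cut ← the assembly order backlog stockout ← the inbound supplier cost overrun.
The inbound supplier cost overrun has no stated cause, so it is the root.

the inbound supplier cost overrun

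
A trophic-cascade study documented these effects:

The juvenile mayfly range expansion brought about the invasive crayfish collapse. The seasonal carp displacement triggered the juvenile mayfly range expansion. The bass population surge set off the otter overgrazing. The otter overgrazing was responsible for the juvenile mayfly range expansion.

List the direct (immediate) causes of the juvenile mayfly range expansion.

Upstream contributors include the bass population surge, but only the otter overgrazing, the seasonal carp displacement feed directly into the juvenile mayfly range expansion.

the otter overgrazing, the seasonal carp displacement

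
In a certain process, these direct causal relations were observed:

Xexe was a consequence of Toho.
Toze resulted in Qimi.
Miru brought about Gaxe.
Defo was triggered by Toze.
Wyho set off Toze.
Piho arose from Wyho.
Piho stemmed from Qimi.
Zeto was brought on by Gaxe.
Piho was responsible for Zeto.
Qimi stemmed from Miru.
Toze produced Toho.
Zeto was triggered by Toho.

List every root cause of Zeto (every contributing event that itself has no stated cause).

Miru, Wyho

Tracing upstream from Zeto: Zeto ← Piho ← Wyho.
A separate upstream branch: Zeto ← Gaxe ← Miru.
Each of those chain origins has no stated cause.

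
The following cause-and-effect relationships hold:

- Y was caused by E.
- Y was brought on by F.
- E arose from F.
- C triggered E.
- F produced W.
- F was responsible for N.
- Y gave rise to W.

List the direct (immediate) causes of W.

F, Y

Upstream contributors include E, C, but only F, Y feed directly into W.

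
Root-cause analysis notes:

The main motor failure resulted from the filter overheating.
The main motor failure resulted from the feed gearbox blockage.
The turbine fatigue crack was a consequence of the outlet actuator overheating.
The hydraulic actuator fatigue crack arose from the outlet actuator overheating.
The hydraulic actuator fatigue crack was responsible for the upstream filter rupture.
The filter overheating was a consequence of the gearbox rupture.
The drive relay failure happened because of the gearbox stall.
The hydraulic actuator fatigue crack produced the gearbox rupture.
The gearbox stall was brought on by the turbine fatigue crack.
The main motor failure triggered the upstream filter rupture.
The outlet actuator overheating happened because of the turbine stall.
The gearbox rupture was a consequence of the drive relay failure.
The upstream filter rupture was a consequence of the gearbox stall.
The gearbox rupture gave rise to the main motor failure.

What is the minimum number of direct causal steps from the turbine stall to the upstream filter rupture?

3

Shortest chain: the turbine stall → the outlet actuator overheating → the hydraulic actuator fatigue crack → the upstream filter rupture.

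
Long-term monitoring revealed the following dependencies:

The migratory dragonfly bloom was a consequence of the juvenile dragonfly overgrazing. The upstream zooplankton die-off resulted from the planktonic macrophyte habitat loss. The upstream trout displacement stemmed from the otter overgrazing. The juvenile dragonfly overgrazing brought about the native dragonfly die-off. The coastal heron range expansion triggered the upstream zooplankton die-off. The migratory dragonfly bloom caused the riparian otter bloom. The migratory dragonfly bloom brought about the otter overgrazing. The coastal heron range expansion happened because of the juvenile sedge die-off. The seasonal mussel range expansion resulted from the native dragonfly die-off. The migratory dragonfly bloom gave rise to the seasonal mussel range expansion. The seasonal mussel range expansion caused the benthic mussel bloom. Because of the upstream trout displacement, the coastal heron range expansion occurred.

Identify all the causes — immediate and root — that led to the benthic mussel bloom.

Immediate cause of the benthic mussel bloom: the seasonal mussel range expansion.
Further upstream: the juvenile dragonfly overgrazing, the native dragonfly die-off, the migratory dragonfly bloom.

the juvenile dragonfly overgrazing, the migratory dragonfly bloom, the native dragonfly die-off, the seasonal mussel range expansion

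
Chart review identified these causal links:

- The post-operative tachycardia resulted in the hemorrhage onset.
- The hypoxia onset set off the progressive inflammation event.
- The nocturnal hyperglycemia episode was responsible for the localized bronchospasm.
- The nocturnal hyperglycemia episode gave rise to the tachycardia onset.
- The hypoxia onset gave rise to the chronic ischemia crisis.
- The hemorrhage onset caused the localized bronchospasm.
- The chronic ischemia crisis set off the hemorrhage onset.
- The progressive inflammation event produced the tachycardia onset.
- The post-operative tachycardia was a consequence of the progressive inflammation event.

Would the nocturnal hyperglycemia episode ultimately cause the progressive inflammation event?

No

The nocturnal hyperglycemia episode leads to the tachycardia onset, the localized bronchospasm; the progressive inflammation event is not among them.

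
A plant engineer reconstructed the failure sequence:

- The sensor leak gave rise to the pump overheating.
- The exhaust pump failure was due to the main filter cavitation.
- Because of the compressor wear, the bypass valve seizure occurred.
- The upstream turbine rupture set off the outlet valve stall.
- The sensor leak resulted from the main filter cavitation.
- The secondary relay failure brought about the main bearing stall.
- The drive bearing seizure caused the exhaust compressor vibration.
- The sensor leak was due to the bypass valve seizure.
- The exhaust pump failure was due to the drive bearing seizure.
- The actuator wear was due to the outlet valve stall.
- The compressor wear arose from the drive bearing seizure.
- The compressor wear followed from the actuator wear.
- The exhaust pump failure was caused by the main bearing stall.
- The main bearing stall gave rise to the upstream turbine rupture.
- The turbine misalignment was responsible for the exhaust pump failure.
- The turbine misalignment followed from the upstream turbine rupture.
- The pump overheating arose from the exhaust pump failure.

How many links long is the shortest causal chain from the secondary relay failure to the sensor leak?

7

Shortest chain: the secondary relay failure → the main bearing stall → the upstream turbine rupture → the outlet valve stall → the actuator wear → the compressor wear → the bypass valve seizure → the sensor leak.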